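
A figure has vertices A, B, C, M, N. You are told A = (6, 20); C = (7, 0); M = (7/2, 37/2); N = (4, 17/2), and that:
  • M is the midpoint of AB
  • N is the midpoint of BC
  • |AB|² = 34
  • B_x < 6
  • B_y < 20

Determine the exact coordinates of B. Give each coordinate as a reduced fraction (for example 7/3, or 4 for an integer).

1. B_x = 1  [B = 2·M−A = 2·(7/2, 37/2)−(6, 20)]
2. B_y = 17  [B = 2·M−A = 2·(7/2, 37/2)−(6, 20)]
   so B = (1, 17)

B = (1, 17)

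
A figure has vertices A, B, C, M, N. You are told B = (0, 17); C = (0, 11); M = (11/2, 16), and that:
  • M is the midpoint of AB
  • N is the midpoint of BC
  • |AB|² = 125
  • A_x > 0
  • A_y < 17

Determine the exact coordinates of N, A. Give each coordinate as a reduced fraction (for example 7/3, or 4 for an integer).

1. A_x = 11  [A = 2·M−B = 2·(11/2, 16)−(0, 17)]
2. A_y = 15  [A = 2·M−B = 2·(11/2, 16)−(0, 17)]
   so A = (11, 15)
3. N_x = 0  [2·N = B+C = (0, 17)+(0, 11)]
4. N_y = 14  [2·N = B+C = (0, 17)+(0, 11)]
   so N = (0, 14)

N = (0, 14)
A = (11, 15)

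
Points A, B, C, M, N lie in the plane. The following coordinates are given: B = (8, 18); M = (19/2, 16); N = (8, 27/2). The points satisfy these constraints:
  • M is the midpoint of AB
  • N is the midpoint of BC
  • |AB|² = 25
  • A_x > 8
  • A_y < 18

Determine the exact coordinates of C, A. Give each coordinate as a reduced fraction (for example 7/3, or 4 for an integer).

1. A_x = 11  [A = 2·M−B = 2·(19/2, 16)−(8, 18)]
2. A_y = 14  [A = 2·M−B = 2·(19/2, 16)−(8, 18)]
   so A = (11, 14)
3. C_x = 8  [C = 2·N−B = 2·(8, 27/2)−(8, 18)]
4. C_y = 9  [C = 2·N−B = 2·(8, 27/2)−(8, 18)]
   so C = (8, 9)

C = (8, 9)
A = (11, 14)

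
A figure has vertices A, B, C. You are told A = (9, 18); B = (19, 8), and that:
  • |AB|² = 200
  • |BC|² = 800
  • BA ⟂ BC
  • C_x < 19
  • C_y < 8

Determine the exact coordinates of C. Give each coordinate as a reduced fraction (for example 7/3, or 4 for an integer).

1. C_x = -1  [[BA ⟂ BC ⇒ -10x+10y+110=0] ∩ [|C−(19, 8)|²=800]]
2. C_y = -12  [[BA ⟂ BC ⇒ -10x+10y+110=0] ∩ [|C−(19, 8)|²=800]]
   so C = (-1, -12)

C = (-1, -12)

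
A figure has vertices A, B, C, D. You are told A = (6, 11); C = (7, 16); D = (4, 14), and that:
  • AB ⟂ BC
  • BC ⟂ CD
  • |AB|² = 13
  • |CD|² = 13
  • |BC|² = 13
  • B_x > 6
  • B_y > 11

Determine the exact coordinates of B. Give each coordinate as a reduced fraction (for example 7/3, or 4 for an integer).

1. B_x = 9  [[BC ⟂ CD ⇒ 3x+2y-53=0] ∩ [|B−(6, 11)|²=13]]
2. B_y = 13  [[BC ⟂ CD ⇒ 3x+2y-53=0] ∩ [|B−(6, 11)|²=13]]
   so B = (9, 13)

B = (9, 13)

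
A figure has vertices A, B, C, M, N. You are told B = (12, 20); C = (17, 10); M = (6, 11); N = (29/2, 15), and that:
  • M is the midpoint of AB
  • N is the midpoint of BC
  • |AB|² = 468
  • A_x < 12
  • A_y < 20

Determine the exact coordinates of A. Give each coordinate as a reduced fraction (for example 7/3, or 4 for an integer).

A = (0, 2)

1. A_x = 0  [A = 2·M−B = 2·(6, 11)−(12, 20)]
2. A_y = 2  [A = 2·M−B = 2·(6, 11)−(12, 20)]
   so A = (0, 2)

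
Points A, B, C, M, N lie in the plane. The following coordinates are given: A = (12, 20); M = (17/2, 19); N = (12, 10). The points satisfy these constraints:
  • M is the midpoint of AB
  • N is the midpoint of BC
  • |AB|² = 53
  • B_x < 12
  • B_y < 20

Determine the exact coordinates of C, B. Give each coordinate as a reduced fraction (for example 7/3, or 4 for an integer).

C = (19, 2)
B = (5, 18)

1. B_x = 5  [B = 2·M−A = 2·(17/2, 19)−(12, 20)]
2. B_y = 18  [B = 2·M−A = 2·(17/2, 19)−(12, 20)]
   so B = (5, 18)
3. C_x = 19  [C = 2·N−B = 2·(12, 10)−(5, 18)]
4. C_y = 2  [C = 2·N−B = 2·(12, 10)−(5, 18)]
   so C = (19, 2)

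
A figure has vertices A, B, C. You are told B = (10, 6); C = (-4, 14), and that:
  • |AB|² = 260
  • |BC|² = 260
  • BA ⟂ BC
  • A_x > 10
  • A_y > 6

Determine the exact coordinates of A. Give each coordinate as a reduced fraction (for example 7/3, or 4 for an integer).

1. A_x = 18  [[BA ⟂ BC ⇒ -14x+8y+92=0] ∩ [|A−(10, 6)|²=260]]
2. A_y = 20  [[BA ⟂ BC ⇒ -14x+8y+92=0] ∩ [|A−(10, 6)|²=260]]
   so A = (18, 20)

A = (18, 20)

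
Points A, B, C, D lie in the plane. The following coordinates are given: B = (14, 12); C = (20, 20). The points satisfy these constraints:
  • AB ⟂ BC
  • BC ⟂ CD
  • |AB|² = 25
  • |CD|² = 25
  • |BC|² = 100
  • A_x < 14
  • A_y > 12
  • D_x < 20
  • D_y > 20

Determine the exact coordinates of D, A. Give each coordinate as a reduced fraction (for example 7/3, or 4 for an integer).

1. D_x = 16  [[BC ⟂ CD ⇒ 6x+8y-280=0] ∩ [|D−(20, 20)|²=25]]
2. D_y = 23  [[BC ⟂ CD ⇒ 6x+8y-280=0] ∩ [|D−(20, 20)|²=25]]
   so D = (16, 23)
3. A_x = 10  [[AB ⟂ BC ⇒ -6x-8y+180=0] ∩ [|A−(14, 12)|²=25]]
4. A_y = 15  [[AB ⟂ BC ⇒ -6x-8y+180=0] ∩ [|A−(14, 12)|²=25]]
   so A = (10, 15)

D = (16, 23)
A = (10, 15)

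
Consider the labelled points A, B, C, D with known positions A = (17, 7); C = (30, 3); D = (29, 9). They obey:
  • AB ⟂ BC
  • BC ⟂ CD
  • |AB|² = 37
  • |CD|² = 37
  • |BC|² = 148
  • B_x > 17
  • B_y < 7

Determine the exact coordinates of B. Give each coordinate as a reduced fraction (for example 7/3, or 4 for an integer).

1. B_x = 18  [[BC ⟂ CD ⇒ 1x-6y-12=0] ∩ [|B−(17, 7)|²=37]]
2. B_y = 1  [[BC ⟂ CD ⇒ 1x-6y-12=0] ∩ [|B−(17, 7)|²=37]]
   so B = (18, 1)

B = (18, 1)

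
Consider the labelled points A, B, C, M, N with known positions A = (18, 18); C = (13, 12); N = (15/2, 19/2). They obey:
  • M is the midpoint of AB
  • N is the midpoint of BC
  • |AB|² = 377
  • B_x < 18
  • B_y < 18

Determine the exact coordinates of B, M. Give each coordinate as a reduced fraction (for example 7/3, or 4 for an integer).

1. B_x = 2  [B = 2·N−C = 2·(15/2, 19/2)−(13, 12)]
2. B_y = 7  [B = 2·N−C = 2·(15/2, 19/2)−(13, 12)]
   so B = (2, 7)
3. M_x = 10  [2·M = A+B = (18, 18)+(2, 7)]
4. M_y = 25/2  [2·M = A+B = (18, 18)+(2, 7)]
   so M = (10, 25/2)

B = (2, 7)
M = (10, 25/2)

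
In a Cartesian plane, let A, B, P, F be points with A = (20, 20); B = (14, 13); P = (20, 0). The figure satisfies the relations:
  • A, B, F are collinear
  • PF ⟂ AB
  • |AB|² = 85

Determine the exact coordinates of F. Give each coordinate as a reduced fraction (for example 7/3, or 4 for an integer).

F = (172/17, 144/17)

1. F_x = 172/17  [[A, B, F are collinear ⇒ 7x-6y-20=0] ∩ [PF ⟂ AB ⇒ -6x-7y+120=0]]
2. F_y = 144/17  [[A, B, F are collinear ⇒ 7x-6y-20=0] ∩ [PF ⟂ AB ⇒ -6x-7y+120=0]]
   so F = (172/17, 144/17)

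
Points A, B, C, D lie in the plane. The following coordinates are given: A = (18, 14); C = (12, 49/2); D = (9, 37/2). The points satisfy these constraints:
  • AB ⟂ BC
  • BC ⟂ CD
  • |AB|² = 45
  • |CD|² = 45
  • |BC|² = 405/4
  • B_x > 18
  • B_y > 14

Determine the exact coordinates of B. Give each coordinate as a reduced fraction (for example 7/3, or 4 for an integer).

B = (21, 20)

1. B_x = 21  [[BC ⟂ CD ⇒ 3x+6y-183=0] ∩ [|B−(18, 14)|²=45]]
2. B_y = 20  [[BC ⟂ CD ⇒ 3x+6y-183=0] ∩ [|B−(18, 14)|²=45]]
   so B = (21, 20)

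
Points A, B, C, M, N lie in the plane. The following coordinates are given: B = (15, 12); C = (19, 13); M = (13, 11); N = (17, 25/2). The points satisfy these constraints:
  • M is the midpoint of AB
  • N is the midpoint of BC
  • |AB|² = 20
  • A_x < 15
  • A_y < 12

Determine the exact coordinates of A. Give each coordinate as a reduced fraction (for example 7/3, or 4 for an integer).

A = (11, 10)

1. A_x = 11  [A = 2·M−B = 2·(13, 11)−(15, 12)]
2. A_y = 10  [A = 2·M−B = 2·(13, 11)−(15, 12)]
   so A = (11, 10)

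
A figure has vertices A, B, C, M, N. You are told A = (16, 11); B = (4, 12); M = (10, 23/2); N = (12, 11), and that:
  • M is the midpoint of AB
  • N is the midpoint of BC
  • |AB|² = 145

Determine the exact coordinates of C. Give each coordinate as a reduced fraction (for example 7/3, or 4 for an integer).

C = (20, 10)

1. C_x = 20  [C = 2·N−B = 2·(12, 11)−(4, 12)]
2. C_y = 10  [C = 2·N−B = 2·(12, 11)−(4, 12)]
   so C = (20, 10)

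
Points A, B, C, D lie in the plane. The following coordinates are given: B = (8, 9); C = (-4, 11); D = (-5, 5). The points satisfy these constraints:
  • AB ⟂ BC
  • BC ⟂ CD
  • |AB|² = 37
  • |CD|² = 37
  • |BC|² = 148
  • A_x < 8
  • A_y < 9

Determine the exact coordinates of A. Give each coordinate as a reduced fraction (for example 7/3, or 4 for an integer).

A = (7, 3)

1. A_x = 7  [[AB ⟂ BC ⇒ 12x-2y-78=0] ∩ [|A−(8, 9)|²=37]]
2. A_y = 3  [[AB ⟂ BC ⇒ 12x-2y-78=0] ∩ [|A−(8, 9)|²=37]]
   so A = (7, 3)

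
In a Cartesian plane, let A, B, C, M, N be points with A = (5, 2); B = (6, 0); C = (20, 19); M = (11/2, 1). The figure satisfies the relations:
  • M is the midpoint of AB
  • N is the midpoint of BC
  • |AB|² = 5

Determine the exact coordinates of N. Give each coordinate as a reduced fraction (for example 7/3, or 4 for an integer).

N = (13, 19/2)

1. N_x = 13  [2·N = B+C = (6, 0)+(20, 19)]
2. N_y = 19/2  [2·N = B+C = (6, 0)+(20, 19)]
   so N = (13, 19/2)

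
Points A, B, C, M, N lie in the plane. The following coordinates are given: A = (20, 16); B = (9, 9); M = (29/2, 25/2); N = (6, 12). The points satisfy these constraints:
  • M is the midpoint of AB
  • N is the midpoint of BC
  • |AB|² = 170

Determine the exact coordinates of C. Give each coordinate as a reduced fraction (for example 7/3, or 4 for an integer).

1. C_x = 3  [C = 2·N−B = 2·(6, 12)−(9, 9)]
2. C_y = 15  [C = 2·N−B = 2·(6, 12)−(9, 9)]
   so C = (3, 15)

C = (3, 15)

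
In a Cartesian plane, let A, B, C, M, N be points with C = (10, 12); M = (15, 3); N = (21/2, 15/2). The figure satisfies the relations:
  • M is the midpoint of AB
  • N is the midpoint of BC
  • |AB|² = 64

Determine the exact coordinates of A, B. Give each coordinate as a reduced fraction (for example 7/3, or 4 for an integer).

A = (19, 3)
B = (11, 3)

1. B_x = 11  [B = 2·N−C = 2·(21/2, 15/2)−(10, 12)]
2. B_y = 3  [B = 2·N−C = 2·(21/2, 15/2)−(10, 12)]
   so B = (11, 3)
3. A_x = 19  [A = 2·M−B = 2·(15, 3)−(11, 3)]
4. A_y = 3  [A = 2·M−B = 2·(15, 3)−(11, 3)]
   so A = (19, 3)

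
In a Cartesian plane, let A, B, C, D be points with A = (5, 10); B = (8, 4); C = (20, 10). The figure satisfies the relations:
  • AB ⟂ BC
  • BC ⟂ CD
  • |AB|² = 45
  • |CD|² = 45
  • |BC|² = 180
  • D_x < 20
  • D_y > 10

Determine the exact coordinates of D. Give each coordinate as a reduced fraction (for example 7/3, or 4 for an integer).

1. D_x = 17  [[BC ⟂ CD ⇒ 12x+6y-300=0] ∩ [|D−(20, 10)|²=45]]
2. D_y = 16  [[BC ⟂ CD ⇒ 12x+6y-300=0] ∩ [|D−(20, 10)|²=45]]
   so D = (17, 16)

D = (17, 16)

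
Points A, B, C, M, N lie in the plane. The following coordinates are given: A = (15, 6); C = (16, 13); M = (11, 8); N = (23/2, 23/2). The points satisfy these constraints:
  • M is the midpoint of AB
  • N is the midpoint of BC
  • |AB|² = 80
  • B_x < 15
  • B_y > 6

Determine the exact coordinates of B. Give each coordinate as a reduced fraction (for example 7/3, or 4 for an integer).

1. B_x = 7  [B = 2·M−A = 2·(11, 8)−(15, 6)]
2. B_y = 10  [B = 2·M−A = 2·(11, 8)−(15, 6)]
   so B = (7, 10)

B = (7, 10)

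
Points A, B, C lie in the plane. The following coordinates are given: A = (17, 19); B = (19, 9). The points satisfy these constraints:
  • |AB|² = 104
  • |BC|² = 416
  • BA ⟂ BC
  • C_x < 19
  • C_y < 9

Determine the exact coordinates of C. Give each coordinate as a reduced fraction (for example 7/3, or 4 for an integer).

1. C_x = -1  [[BA ⟂ BC ⇒ -2x+10y-52=0] ∩ [|C−(19, 9)|²=416]]
2. C_y = 5  [[BA ⟂ BC ⇒ -2x+10y-52=0] ∩ [|C−(19, 9)|²=416]]
   so C = (-1, 5)

C = (-1, 5)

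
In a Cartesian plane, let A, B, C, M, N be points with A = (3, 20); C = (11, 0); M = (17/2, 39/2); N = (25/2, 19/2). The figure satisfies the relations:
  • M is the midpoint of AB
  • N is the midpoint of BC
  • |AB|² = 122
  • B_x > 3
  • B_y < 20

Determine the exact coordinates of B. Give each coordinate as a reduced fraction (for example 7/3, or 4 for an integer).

B = (14, 19)

1. B_x = 14  [B = 2·M−A = 2·(17/2, 39/2)−(3, 20)]
2. B_y = 19  [B = 2·M−A = 2·(17/2, 39/2)−(3, 20)]
   so B = (14, 19)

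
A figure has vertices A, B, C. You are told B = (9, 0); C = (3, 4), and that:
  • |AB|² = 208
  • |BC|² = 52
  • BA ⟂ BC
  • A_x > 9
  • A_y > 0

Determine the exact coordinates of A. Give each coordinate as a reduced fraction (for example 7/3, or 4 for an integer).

1. A_x = 17  [[BA ⟂ BC ⇒ -6x+4y+54=0] ∩ [|A−(9, 0)|²=208]]
2. A_y = 12  [[BA ⟂ BC ⇒ -6x+4y+54=0] ∩ [|A−(9, 0)|²=208]]
   so A = (17, 12)

A = (17, 12)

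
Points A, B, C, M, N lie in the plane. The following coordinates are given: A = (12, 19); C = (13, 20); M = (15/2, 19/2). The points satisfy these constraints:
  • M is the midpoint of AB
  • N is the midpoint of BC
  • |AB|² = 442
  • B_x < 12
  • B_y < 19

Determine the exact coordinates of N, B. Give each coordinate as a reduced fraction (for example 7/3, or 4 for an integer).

N = (8, 10)
B = (3, 0)

1. B_x = 3  [B = 2·M−A = 2·(15/2, 19/2)−(12, 19)]
2. B_y = 0  [B = 2·M−A = 2·(15/2, 19/2)−(12, 19)]
   so B = (3, 0)
3. N_x = 8  [2·N = B+C = (3, 0)+(13, 20)]
4. N_y = 10  [2·N = B+C = (3, 0)+(13, 20)]
   so N = (8, 10)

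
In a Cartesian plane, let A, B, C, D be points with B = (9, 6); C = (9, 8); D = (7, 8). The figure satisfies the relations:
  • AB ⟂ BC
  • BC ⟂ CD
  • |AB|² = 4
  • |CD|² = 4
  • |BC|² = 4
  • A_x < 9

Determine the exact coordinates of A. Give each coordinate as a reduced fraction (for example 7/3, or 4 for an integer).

1. A_x = 7  [[AB ⟂ BC ⇒ -2y+12=0] ∩ [|A−(9, 6)|²=4]]
2. A_y = 6  [[AB ⟂ BC ⇒ -2y+12=0] ∩ [|A−(9, 6)|²=4]]
   so A = (7, 6)

A = (7, 6)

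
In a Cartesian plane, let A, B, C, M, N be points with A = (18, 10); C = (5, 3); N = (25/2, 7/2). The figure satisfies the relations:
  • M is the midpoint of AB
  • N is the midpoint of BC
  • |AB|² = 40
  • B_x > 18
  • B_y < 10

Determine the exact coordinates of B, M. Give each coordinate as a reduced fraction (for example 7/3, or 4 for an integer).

B = (20, 4)
M = (19, 7)

1. B_x = 20  [B = 2·N−C = 2·(25/2, 7/2)−(5, 3)]
2. B_y = 4  [B = 2·N−C = 2·(25/2, 7/2)−(5, 3)]
   so B = (20, 4)
3. M_x = 19  [2·M = A+B = (18, 10)+(20, 4)]
4. M_y = 7  [2·M = A+B = (18, 10)+(20, 4)]
   so M = (19, 7)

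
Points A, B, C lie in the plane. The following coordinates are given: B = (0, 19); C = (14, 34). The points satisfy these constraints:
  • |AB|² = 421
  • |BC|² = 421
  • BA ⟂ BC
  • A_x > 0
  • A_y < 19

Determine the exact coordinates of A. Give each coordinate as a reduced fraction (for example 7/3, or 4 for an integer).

1. A_x = 15  [[BA ⟂ BC ⇒ 14x+15y-285=0] ∩ [|A−(0, 19)|²=421]]
2. A_y = 5  [[BA ⟂ BC ⇒ 14x+15y-285=0] ∩ [|A−(0, 19)|²=421]]
   so A = (15, 5)

A = (15, 5)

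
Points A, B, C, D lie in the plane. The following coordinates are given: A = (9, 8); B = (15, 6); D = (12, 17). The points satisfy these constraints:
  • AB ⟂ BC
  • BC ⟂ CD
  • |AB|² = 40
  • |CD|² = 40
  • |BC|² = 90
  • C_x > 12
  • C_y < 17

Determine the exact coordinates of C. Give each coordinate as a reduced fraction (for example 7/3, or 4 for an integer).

1. C_x = 18  [[AB ⟂ BC ⇒ 6x-2y-78=0] ∩ [|C−(12, 17)|²=40]]
2. C_y = 15  [[AB ⟂ BC ⇒ 6x-2y-78=0] ∩ [|C−(12, 17)|²=40]]
   so C = (18, 15)

C = (18, 15)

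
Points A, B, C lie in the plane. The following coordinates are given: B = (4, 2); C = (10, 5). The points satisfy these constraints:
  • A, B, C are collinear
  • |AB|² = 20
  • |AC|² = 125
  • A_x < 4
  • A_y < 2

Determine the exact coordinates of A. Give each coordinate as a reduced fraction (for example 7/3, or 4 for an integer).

1. A_x = 0  [[A, B, C are collinear ⇒ -3x+6y=0] ∩ [|A−(4, 2)|²=20]]
2. A_y = 0  [[A, B, C are collinear ⇒ -3x+6y=0] ∩ [|A−(4, 2)|²=20]]
   so A = (0, 0)

A = (0, 0)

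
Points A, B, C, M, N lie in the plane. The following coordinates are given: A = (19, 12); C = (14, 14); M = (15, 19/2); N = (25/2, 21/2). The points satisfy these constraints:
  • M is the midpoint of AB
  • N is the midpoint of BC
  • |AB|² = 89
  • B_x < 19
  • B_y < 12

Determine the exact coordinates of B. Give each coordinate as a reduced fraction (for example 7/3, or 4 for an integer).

1. B_x = 11  [B = 2·M−A = 2·(15, 19/2)−(19, 12)]
2. B_y = 7  [B = 2·M−A = 2·(15, 19/2)−(19, 12)]
   so B = (11, 7)

B = (11, 7)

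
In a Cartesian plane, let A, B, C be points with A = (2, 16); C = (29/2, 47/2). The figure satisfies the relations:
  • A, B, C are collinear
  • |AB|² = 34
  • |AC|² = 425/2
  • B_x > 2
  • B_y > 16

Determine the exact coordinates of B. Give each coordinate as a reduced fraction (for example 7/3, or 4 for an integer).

B = (7, 19)

1. B_x = 7  [[A, B, C are collinear ⇒ 15/2x-25/2y+185=0] ∩ [|B−(2, 16)|²=34]]
2. B_y = 19  [[A, B, C are collinear ⇒ 15/2x-25/2y+185=0] ∩ [|B−(2, 16)|²=34]]
   so B = (7, 19)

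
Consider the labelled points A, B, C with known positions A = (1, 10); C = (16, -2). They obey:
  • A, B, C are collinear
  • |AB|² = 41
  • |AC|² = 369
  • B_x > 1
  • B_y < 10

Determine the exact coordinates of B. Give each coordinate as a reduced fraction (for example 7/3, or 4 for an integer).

B = (6, 6)

1. B_x = 6  [[A, B, C are collinear ⇒ -12x-15y+162=0] ∩ [|B−(1, 10)|²=41]]
2. B_y = 6  [[A, B, C are collinear ⇒ -12x-15y+162=0] ∩ [|B−(1, 10)|²=41]]
   so B = (6, 6)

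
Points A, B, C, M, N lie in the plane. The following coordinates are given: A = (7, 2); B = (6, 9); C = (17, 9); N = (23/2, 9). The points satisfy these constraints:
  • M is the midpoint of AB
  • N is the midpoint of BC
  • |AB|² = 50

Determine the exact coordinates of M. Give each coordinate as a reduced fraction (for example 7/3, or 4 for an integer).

M = (13/2, 11/2)

1. M_x = 13/2  [2·M = A+B = (7, 2)+(6, 9)]
2. M_y = 11/2  [2·M = A+B = (7, 2)+(6, 9)]
   so M = (13/2, 11/2)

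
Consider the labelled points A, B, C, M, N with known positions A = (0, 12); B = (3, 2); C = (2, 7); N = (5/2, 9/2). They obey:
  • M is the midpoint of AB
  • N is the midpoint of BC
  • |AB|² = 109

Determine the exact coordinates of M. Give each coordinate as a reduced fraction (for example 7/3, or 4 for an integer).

1. M_x = 3/2  [2·M = A+B = (0, 12)+(3, 2)]
2. M_y = 7  [2·M = A+B = (0, 12)+(3, 2)]
   so M = (3/2, 7)

M = (3/2, 7)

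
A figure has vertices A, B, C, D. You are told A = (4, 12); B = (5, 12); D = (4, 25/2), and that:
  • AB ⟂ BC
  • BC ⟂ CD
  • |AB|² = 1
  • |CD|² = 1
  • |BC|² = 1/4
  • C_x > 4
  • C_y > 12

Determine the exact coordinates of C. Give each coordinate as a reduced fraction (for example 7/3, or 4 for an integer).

C = (5, 25/2)

1. C_x = 5  [[AB ⟂ BC ⇒ 1x-5=0] ∩ [|C−(4, 25/2)|²=1]]
2. C_y = 25/2  [[AB ⟂ BC ⇒ 1x-5=0] ∩ [|C−(4, 25/2)|²=1]]
   so C = (5, 25/2)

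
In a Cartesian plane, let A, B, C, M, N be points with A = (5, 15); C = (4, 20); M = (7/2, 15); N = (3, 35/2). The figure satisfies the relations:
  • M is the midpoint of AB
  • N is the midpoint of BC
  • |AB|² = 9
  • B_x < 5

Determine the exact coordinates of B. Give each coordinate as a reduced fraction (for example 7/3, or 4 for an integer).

B = (2, 15)

1. B_x = 2  [B = 2·M−A = 2·(7/2, 15)−(5, 15)]
2. B_y = 15  [B = 2·M−A = 2·(7/2, 15)−(5, 15)]
   so B = (2, 15)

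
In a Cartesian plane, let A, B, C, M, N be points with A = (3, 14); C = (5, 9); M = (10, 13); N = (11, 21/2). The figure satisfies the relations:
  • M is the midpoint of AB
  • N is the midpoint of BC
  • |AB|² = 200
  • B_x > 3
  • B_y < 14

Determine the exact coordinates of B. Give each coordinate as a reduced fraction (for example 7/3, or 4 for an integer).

1. B_x = 17  [B = 2·M−A = 2·(10, 13)−(3, 14)]
2. B_y = 12  [B = 2·M−A = 2·(10, 13)−(3, 14)]
   so B = (17, 12)

B = (17, 12)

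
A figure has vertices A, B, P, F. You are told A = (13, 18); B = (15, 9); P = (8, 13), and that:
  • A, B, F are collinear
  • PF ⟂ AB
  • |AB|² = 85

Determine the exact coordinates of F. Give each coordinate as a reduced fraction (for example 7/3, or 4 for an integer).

1. F_x = 235/17  [[A, B, F are collinear ⇒ 9x+2y-153=0] ∩ [PF ⟂ AB ⇒ 2x-9y+101=0]]
2. F_y = 243/17  [[A, B, F are collinear ⇒ 9x+2y-153=0] ∩ [PF ⟂ AB ⇒ 2x-9y+101=0]]
   so F = (235/17, 243/17)

F = (235/17, 243/17)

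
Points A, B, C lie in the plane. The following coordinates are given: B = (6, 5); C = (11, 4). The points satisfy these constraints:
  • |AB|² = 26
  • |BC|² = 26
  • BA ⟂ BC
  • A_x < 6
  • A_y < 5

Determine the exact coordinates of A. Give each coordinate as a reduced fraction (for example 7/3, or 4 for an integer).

1. A_x = 5  [[BA ⟂ BC ⇒ 5x-1y-25=0] ∩ [|A−(6, 5)|²=26]]
2. A_y = 0  [[BA ⟂ BC ⇒ 5x-1y-25=0] ∩ [|A−(6, 5)|²=26]]
   so A = (5, 0)

A = (5, 0)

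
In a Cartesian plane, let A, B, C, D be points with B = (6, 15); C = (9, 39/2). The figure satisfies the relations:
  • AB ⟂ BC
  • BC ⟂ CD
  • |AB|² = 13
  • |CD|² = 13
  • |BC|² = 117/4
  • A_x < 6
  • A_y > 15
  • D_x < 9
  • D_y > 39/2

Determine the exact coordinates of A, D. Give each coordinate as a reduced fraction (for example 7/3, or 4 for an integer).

1. A_x = 3  [[AB ⟂ BC ⇒ -3x-9/2y+171/2=0] ∩ [|A−(6, 15)|²=13]]
2. A_y = 17  [[AB ⟂ BC ⇒ -3x-9/2y+171/2=0] ∩ [|A−(6, 15)|²=13]]
   so A = (3, 17)
3. D_x = 6  [[BC ⟂ CD ⇒ 3x+9/2y-459/4=0] ∩ [|D−(9, 39/2)|²=13]]
4. D_y = 43/2  [[BC ⟂ CD ⇒ 3x+9/2y-459/4=0] ∩ [|D−(9, 39/2)|²=13]]
   so D = (6, 43/2)

A = (3, 17)
D = (6, 43/2)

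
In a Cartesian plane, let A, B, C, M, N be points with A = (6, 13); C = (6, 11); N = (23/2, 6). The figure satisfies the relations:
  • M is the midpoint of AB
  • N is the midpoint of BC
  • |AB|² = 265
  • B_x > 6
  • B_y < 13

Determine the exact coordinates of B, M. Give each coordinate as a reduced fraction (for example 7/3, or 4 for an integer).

B = (17, 1)
M = (23/2, 7)

1. B_x = 17  [B = 2·N−C = 2·(23/2, 6)−(6, 11)]
2. B_y = 1  [B = 2·N−C = 2·(23/2, 6)−(6, 11)]
   so B = (17, 1)
3. M_x = 23/2  [2·M = A+B = (6, 13)+(17, 1)]
4. M_y = 7  [2·M = A+B = (6, 13)+(17, 1)]
   so M = (23/2, 7)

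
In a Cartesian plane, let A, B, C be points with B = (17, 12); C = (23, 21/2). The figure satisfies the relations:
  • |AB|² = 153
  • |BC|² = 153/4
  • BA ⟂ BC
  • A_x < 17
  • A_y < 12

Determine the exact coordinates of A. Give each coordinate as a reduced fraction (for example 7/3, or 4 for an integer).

1. A_x = 14  [[BA ⟂ BC ⇒ 6x-3/2y-84=0] ∩ [|A−(17, 12)|²=153]]
2. A_y = 0  [[BA ⟂ BC ⇒ 6x-3/2y-84=0] ∩ [|A−(17, 12)|²=153]]
   so A = (14, 0)

A = (14, 0)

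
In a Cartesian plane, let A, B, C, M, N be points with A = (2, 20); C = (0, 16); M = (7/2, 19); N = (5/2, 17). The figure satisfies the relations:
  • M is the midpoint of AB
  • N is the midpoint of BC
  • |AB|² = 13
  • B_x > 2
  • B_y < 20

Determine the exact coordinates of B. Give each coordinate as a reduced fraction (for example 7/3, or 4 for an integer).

1. B_x = 5  [B = 2·M−A = 2·(7/2, 19)−(2, 20)]
2. B_y = 18  [B = 2·M−A = 2·(7/2, 19)−(2, 20)]
   so B = (5, 18)

B = (5, 18)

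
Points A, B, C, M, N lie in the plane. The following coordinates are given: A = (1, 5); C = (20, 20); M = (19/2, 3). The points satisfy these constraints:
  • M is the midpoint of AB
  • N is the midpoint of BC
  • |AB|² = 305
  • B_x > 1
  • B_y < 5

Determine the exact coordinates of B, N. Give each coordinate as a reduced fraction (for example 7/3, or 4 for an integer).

B = (18, 1)
N = (19, 21/2)

1. B_x = 18  [B = 2·M−A = 2·(19/2, 3)−(1, 5)]
2. B_y = 1  [B = 2·M−A = 2·(19/2, 3)−(1, 5)]
   so B = (18, 1)
3. N_x = 19  [2·N = B+C = (18, 1)+(20, 20)]
4. N_y = 21/2  [2·N = B+C = (18, 1)+(20, 20)]
   so N = (19, 21/2)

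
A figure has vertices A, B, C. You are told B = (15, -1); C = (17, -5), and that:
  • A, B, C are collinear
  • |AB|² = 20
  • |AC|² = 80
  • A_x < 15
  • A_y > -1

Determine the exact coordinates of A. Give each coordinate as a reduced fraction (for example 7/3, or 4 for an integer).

A = (13, 3)

1. A_x = 13  [[A, B, C are collinear ⇒ 4x+2y-58=0] ∩ [|A−(15, -1)|²=20]]
2. A_y = 3  [[A, B, C are collinear ⇒ 4x+2y-58=0] ∩ [|A−(15, -1)|²=20]]
   so A = (13, 3)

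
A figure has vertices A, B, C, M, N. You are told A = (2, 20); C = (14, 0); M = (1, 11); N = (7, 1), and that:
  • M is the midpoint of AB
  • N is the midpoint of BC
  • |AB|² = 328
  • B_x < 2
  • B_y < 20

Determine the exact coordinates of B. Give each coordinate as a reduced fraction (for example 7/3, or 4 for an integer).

1. B_x = 0  [B = 2·M−A = 2·(1, 11)−(2, 20)]
2. B_y = 2  [B = 2·M−A = 2·(1, 11)−(2, 20)]
   so B = (0, 2)

B = (0, 2)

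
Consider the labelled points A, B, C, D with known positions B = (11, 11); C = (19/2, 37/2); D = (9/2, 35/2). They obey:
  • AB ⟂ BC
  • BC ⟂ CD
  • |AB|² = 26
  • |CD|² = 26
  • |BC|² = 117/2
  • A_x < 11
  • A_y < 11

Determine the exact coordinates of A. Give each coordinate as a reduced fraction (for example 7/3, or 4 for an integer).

A = (6, 10)

1. A_x = 6  [[AB ⟂ BC ⇒ 3/2x-15/2y+66=0] ∩ [|A−(11, 11)|²=26]]
2. A_y = 10  [[AB ⟂ BC ⇒ 3/2x-15/2y+66=0] ∩ [|A−(11, 11)|²=26]]
   so A = (6, 10)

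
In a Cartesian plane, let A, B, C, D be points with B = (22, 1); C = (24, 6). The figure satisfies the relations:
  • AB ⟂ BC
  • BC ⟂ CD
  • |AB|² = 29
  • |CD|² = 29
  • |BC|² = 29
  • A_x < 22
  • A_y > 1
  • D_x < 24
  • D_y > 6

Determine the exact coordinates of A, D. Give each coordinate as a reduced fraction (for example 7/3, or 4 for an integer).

A = (17, 3)
D = (19, 8)

1. A_x = 17  [[AB ⟂ BC ⇒ -2x-5y+49=0] ∩ [|A−(22, 1)|²=29]]
2. A_y = 3  [[AB ⟂ BC ⇒ -2x-5y+49=0] ∩ [|A−(22, 1)|²=29]]
   so A = (17, 3)
3. D_x = 19  [[BC ⟂ CD ⇒ 2x+5y-78=0] ∩ [|D−(24, 6)|²=29]]
4. D_y = 8  [[BC ⟂ CD ⇒ 2x+5y-78=0] ∩ [|D−(24, 6)|²=29]]
   so D = (19, 8)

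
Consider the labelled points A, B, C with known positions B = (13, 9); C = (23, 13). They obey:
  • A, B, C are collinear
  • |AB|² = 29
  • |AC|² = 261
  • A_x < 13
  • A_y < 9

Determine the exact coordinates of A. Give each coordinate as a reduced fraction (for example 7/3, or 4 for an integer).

1. A_x = 8  [[A, B, C are collinear ⇒ -4x+10y-38=0] ∩ [|A−(13, 9)|²=29]]
2. A_y = 7  [[A, B, C are collinear ⇒ -4x+10y-38=0] ∩ [|A−(13, 9)|²=29]]
   so A = (8, 7)

A = (8, 7)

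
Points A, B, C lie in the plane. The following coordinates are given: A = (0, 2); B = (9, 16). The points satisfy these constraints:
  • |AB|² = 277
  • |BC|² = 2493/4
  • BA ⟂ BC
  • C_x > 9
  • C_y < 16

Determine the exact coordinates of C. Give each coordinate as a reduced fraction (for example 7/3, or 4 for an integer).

C = (30, 5/2)

1. C_x = 30  [[BA ⟂ BC ⇒ -9x-14y+305=0] ∩ [|C−(9, 16)|²=2493/4]]
2. C_y = 5/2  [[BA ⟂ BC ⇒ -9x-14y+305=0] ∩ [|C−(9, 16)|²=2493/4]]
   so C = (30, 5/2)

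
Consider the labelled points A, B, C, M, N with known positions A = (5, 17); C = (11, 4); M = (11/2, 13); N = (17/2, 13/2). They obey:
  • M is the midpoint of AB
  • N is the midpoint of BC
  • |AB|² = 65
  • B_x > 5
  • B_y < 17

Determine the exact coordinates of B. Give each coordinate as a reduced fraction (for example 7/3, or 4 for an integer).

B = (6, 9)

1. B_x = 6  [B = 2·M−A = 2·(11/2, 13)−(5, 17)]
2. B_y = 9  [B = 2·M−A = 2·(11/2, 13)−(5, 17)]
   so B = (6, 9)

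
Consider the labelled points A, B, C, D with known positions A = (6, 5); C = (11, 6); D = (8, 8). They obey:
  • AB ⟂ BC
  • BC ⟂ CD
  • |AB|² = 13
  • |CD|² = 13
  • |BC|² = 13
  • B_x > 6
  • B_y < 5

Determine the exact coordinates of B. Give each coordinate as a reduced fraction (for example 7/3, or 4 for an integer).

B = (9, 3)

1. B_x = 9  [[BC ⟂ CD ⇒ 3x-2y-21=0] ∩ [|B−(6, 5)|²=13]]
2. B_y = 3  [[BC ⟂ CD ⇒ 3x-2y-21=0] ∩ [|B−(6, 5)|²=13]]
   so B = (9, 3)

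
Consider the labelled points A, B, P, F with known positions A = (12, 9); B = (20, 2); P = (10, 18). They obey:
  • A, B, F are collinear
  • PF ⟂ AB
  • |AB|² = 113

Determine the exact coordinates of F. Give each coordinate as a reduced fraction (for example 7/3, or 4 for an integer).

F = (724/113, 1570/113)

1. F_x = 724/113  [[A, B, F are collinear ⇒ 7x+8y-156=0] ∩ [PF ⟂ AB ⇒ 8x-7y+46=0]]
2. F_y = 1570/113  [[A, B, F are collinear ⇒ 7x+8y-156=0] ∩ [PF ⟂ AB ⇒ 8x-7y+46=0]]
   so F = (724/113, 1570/113)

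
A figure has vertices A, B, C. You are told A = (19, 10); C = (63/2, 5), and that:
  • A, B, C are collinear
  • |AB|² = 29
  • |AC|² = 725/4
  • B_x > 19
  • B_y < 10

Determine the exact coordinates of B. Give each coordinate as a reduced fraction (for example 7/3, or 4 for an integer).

B = (24, 8)

1. B_x = 24  [[A, B, C are collinear ⇒ -5x-25/2y+220=0] ∩ [|B−(19, 10)|²=29]]
2. B_y = 8  [[A, B, C are collinear ⇒ -5x-25/2y+220=0] ∩ [|B−(19, 10)|²=29]]
   so B = (24, 8)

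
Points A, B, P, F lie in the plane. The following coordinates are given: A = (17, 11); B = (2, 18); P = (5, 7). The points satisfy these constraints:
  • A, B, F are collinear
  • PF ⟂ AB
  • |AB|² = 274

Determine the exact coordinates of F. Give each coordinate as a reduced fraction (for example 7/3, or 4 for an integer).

1. F_x = 1189/137  [[A, B, F are collinear ⇒ -7x-15y+284=0] ∩ [PF ⟂ AB ⇒ -15x+7y+26=0]]
2. F_y = 2039/137  [[A, B, F are collinear ⇒ -7x-15y+284=0] ∩ [PF ⟂ AB ⇒ -15x+7y+26=0]]
   so F = (1189/137, 2039/137)

F = (1189/137, 2039/137)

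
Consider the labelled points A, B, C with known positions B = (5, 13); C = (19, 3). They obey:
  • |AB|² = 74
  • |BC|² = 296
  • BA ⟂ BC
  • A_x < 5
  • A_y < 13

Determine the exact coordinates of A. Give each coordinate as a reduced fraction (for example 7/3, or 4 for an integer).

1. A_x = 0  [[BA ⟂ BC ⇒ 14x-10y+60=0] ∩ [|A−(5, 13)|²=74]]
2. A_y = 6  [[BA ⟂ BC ⇒ 14x-10y+60=0] ∩ [|A−(5, 13)|²=74]]
   so A = (0, 6)

A = (0, 6)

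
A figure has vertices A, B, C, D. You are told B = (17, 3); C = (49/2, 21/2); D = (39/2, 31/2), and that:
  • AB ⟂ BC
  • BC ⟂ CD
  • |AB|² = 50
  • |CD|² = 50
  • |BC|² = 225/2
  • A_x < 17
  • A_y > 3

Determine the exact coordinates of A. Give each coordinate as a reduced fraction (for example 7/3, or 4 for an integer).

1. A_x = 12  [[AB ⟂ BC ⇒ -15/2x-15/2y+150=0] ∩ [|A−(17, 3)|²=50]]
2. A_y = 8  [[AB ⟂ BC ⇒ -15/2x-15/2y+150=0] ∩ [|A−(17, 3)|²=50]]
   so A = (12, 8)

A = (12, 8)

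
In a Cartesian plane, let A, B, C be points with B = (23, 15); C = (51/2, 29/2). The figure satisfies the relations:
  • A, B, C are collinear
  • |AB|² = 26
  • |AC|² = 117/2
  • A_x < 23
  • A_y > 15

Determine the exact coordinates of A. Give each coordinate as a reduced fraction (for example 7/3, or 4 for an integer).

1. A_x = 18  [[A, B, C are collinear ⇒ 1/2x+5/2y-49=0] ∩ [|A−(23, 15)|²=26]]
2. A_y = 16  [[A, B, C are collinear ⇒ 1/2x+5/2y-49=0] ∩ [|A−(23, 15)|²=26]]
   so A = (18, 16)

A = (18, 16)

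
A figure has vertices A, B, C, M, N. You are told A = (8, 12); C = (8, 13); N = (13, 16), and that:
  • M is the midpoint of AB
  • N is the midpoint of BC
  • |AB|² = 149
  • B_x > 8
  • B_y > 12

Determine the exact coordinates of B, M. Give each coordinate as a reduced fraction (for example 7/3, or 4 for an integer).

1. B_x = 18  [B = 2·N−C = 2·(13, 16)−(8, 13)]
2. B_y = 19  [B = 2·N−C = 2·(13, 16)−(8, 13)]
   so B = (18, 19)
3. M_x = 13  [2·M = A+B = (8, 12)+(18, 19)]
4. M_y = 31/2  [2·M = A+B = (8, 12)+(18, 19)]
   so M = (13, 31/2)

B = (18, 19)
M = (13, 31/2)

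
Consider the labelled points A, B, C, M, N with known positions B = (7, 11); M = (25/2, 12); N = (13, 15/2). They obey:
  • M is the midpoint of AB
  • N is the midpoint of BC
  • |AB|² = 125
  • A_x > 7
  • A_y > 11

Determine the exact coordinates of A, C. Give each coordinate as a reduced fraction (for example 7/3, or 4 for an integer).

A = (18, 13)
C = (19, 4)

1. A_x = 18  [A = 2·M−B = 2·(25/2, 12)−(7, 11)]
2. A_y = 13  [A = 2·M−B = 2·(25/2, 12)−(7, 11)]
   so A = (18, 13)
3. C_x = 19  [C = 2·N−B = 2·(13, 15/2)−(7, 11)]
4. C_y = 4  [C = 2·N−B = 2·(13, 15/2)−(7, 11)]
   so C = (19, 4)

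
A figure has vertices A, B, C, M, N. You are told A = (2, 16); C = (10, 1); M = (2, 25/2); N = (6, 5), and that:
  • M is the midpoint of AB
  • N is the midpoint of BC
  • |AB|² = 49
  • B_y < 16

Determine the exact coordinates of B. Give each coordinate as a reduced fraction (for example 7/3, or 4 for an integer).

B = (2, 9)

1. B_x = 2  [B = 2·M−A = 2·(2, 25/2)−(2, 16)]
2. B_y = 9  [B = 2·M−A = 2·(2, 25/2)−(2, 16)]
   so B = (2, 9)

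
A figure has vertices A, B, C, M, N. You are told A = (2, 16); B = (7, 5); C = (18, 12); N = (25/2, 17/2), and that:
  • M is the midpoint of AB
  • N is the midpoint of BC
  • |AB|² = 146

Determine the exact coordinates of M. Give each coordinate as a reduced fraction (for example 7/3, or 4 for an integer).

1. M_x = 9/2  [2·M = A+B = (2, 16)+(7, 5)]
2. M_y = 21/2  [2·M = A+B = (2, 16)+(7, 5)]
   so M = (9/2, 21/2)

M = (9/2, 21/2)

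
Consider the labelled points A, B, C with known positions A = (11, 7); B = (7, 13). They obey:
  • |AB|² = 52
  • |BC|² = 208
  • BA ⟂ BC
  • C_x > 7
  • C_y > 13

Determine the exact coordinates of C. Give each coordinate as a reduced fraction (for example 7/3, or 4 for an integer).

1. C_x = 19  [[BA ⟂ BC ⇒ 4x-6y+50=0] ∩ [|C−(7, 13)|²=208]]
2. C_y = 21  [[BA ⟂ BC ⇒ 4x-6y+50=0] ∩ [|C−(7, 13)|²=208]]
   so C = (19, 21)

C = (19, 21)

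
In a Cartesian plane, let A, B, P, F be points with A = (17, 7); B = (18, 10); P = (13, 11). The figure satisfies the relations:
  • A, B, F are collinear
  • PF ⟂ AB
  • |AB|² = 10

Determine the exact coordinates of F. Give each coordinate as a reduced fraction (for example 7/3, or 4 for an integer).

1. F_x = 89/5  [[A, B, F are collinear ⇒ -3x+1y+44=0] ∩ [PF ⟂ AB ⇒ 1x+3y-46=0]]
2. F_y = 47/5  [[A, B, F are collinear ⇒ -3x+1y+44=0] ∩ [PF ⟂ AB ⇒ 1x+3y-46=0]]
   so F = (89/5, 47/5)

F = (89/5, 47/5)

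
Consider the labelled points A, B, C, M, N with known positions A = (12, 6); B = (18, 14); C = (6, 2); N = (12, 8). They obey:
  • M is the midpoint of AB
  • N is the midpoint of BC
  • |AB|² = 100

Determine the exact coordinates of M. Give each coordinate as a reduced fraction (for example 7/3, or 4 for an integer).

1. M_x = 15  [2·M = A+B = (12, 6)+(18, 14)]
2. M_y = 10  [2·M = A+B = (12, 6)+(18, 14)]
   so M = (15, 10)

M = (15, 10)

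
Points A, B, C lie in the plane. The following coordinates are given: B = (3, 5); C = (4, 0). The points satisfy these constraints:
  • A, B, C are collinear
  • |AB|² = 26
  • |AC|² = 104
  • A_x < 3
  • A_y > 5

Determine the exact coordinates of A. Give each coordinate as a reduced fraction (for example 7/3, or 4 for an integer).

1. A_x = 2  [[A, B, C are collinear ⇒ 5x+1y-20=0] ∩ [|A−(3, 5)|²=26]]
2. A_y = 10  [[A, B, C are collinear ⇒ 5x+1y-20=0] ∩ [|A−(3, 5)|²=26]]
   so A = (2, 10)

A = (2, 10)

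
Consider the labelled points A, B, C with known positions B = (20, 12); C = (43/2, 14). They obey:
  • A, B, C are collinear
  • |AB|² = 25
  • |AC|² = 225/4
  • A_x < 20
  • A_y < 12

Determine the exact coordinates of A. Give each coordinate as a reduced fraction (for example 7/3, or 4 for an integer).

A = (17, 8)

1. A_x = 17  [[A, B, C are collinear ⇒ -2x+3/2y+22=0] ∩ [|A−(20, 12)|²=25]]
2. A_y = 8  [[A, B, C are collinear ⇒ -2x+3/2y+22=0] ∩ [|A−(20, 12)|²=25]]
   so A = (17, 8)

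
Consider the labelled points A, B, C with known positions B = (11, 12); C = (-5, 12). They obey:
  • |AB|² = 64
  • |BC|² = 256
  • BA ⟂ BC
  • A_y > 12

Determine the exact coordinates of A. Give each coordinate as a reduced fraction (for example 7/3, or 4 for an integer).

A = (11, 20)

1. A_x = 11  [[BA ⟂ BC ⇒ -16x+176=0] ∩ [|A−(11, 12)|²=64]]
2. A_y = 20  [[BA ⟂ BC ⇒ -16x+176=0] ∩ [|A−(11, 12)|²=64]]
   so A = (11, 20)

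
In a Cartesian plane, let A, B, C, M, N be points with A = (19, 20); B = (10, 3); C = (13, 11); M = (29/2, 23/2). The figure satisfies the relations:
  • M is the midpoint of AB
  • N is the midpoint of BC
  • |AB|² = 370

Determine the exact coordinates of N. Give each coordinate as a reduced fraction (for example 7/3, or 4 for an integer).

1. N_x = 23/2  [2·N = B+C = (10, 3)+(13, 11)]
2. N_y = 7  [2·N = B+C = (10, 3)+(13, 11)]
   so N = (23/2, 7)

N = (23/2, 7)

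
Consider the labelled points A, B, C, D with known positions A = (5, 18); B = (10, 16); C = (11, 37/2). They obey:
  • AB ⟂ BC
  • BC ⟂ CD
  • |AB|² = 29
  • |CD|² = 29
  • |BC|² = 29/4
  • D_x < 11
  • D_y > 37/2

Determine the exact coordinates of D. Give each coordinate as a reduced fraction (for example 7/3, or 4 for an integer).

D = (6, 41/2)

1. D_x = 6  [[BC ⟂ CD ⇒ 1x+5/2y-229/4=0] ∩ [|D−(11, 37/2)|²=29]]
2. D_y = 41/2  [[BC ⟂ CD ⇒ 1x+5/2y-229/4=0] ∩ [|D−(11, 37/2)|²=29]]
   so D = (6, 41/2)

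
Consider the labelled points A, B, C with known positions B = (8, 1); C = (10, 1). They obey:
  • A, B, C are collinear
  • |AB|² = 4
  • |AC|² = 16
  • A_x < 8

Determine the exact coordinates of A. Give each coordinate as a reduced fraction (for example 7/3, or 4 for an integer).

A = (6, 1)

1. A_x = 6  [[A, B, C are collinear ⇒ 2y-2=0] ∩ [|A−(8, 1)|²=4]]
2. A_y = 1  [[A, B, C are collinear ⇒ 2y-2=0] ∩ [|A−(8, 1)|²=4]]
   so A = (6, 1)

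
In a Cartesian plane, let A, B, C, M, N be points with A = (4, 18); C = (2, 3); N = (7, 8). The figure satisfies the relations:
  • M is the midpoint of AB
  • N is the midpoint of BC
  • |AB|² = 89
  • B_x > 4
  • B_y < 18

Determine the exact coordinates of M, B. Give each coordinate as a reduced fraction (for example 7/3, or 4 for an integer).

M = (8, 31/2)
B = (12, 13)

1. B_x = 12  [B = 2·N−C = 2·(7, 8)−(2, 3)]
2. B_y = 13  [B = 2·N−C = 2·(7, 8)−(2, 3)]
   so B = (12, 13)
3. M_x = 8  [2·M = A+B = (4, 18)+(12, 13)]
4. M_y = 31/2  [2·M = A+B = (4, 18)+(12, 13)]
   so M = (8, 31/2)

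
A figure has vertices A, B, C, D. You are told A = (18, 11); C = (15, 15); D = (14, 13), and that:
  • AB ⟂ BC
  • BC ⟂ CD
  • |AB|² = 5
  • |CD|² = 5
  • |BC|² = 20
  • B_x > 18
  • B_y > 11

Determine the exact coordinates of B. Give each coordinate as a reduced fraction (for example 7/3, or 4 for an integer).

1. B_x = 19  [[BC ⟂ CD ⇒ 1x+2y-45=0] ∩ [|B−(18, 11)|²=5]]
2. B_y = 13  [[BC ⟂ CD ⇒ 1x+2y-45=0] ∩ [|B−(18, 11)|²=5]]
   so B = (19, 13)

B = (19, 13)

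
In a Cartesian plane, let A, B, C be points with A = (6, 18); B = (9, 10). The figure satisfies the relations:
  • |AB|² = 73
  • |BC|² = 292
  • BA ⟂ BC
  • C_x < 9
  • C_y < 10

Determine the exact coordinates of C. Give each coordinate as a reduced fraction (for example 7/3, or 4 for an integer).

C = (-7, 4)

1. C_x = -7  [[BA ⟂ BC ⇒ -3x+8y-53=0] ∩ [|C−(9, 10)|²=292]]
2. C_y = 4  [[BA ⟂ BC ⇒ -3x+8y-53=0] ∩ [|C−(9, 10)|²=292]]
   so C = (-7, 4)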